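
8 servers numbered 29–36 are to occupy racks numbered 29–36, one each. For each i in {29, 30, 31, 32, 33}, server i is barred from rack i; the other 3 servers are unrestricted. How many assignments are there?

Let Aᵢ (for 29 ≤ i ≤ 33) be the placements that put server i in its forbidden rack. Any j of these fix j positions, leaving (8−j)! ways to fill the rest, and there are C(5,j) ways to pick which j.
By inclusion–exclusion, the number of valid placements is Σ_{j=0}^{5} (−1)^j C(5,j)·(8−j)!.
Computing: 40320 − 25200 + 7200 − 1200 + 120 − 6 = 21234.

21234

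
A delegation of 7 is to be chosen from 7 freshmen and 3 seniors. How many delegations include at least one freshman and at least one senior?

With no constraint there are C(10,7) = 120 possible selections.
Selections missing a whole group: no freshmen → C(3,7) = 0; no seniors → C(7,7) = 1.
Both groups omitted at once is impossible, so 120 − 1 = 119.

119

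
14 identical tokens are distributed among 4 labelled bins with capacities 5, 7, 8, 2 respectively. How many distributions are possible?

98

Ignoring the caps, the number of non-negative solutions to x_1+…+x_4 = 14 is C(17,3) = 680.
Subtract solutions that violate a single cap (substitute x_i' = x_i − (cap_i+1)): x_1 ≥ 6 gives C(11,3) = 165; x_2 ≥ 8 gives C(9,3) = 84; x_3 ≥ 9 gives C(8,3) = 56; x_4 ≥ 3 gives C(14,3) = 364. Together 669.
Add back pairs where two caps are both exceeded: 1 + 0 + 56 + 0 + 20 + 10 = 87.
By inclusion–exclusion the count is 680 − 669 + 87 = 98.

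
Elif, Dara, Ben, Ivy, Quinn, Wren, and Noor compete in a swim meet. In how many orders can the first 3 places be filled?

This is an ordered selection of 3 from 7: P(7,3).
That gives 7 × 6 × 5 = 210.

210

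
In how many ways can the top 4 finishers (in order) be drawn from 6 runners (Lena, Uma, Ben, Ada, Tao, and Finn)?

This is an ordered selection of 4 from 6: P(6,4).
That gives 6 × 5 × 4 × 3 = 360.

360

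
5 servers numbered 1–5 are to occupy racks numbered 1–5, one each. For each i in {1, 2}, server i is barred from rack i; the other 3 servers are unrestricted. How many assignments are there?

78

Let Aᵢ (for i ∈ {1, 2}) be the placements that put server i in its forbidden rack. Any j of these fix j positions, leaving (5−j)! ways to fill the rest, and there are C(2,j) ways to pick which j.
By inclusion–exclusion, the number of valid placements is Σ_{j=0}^{2} (−1)^j C(2,j)·(5−j)!.
Computing: 120 − 48 + 6 = 78.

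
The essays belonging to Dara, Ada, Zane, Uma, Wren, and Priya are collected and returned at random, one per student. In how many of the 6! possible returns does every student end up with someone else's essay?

Let Aᵢ be the assignments in which student i gets their own essay. We want the size of the complement of A₁∪…∪A_6.
By inclusion–exclusion this is Σ_{j=0}^{6} (−1)^j C(6,j)·(6−j)!.
Computing: 720 − 720 + 360 − 120 + 30 − 6 + 1 = 265.

265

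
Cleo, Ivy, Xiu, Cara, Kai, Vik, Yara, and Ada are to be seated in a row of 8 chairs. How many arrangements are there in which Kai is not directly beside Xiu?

There are 8! = 40320 arrangements in all. If Kai and Xiu are adjacent, merging them into one block gives 2·(7)! = 10080 arrangements.
Complementary counting: 40320 − 10080 = 30240.

30240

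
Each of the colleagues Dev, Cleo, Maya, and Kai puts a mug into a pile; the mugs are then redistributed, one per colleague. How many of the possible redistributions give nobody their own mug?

9

This is the derangement count D_4: permutations of 4 items with no fixed point.
By inclusion–exclusion this is Σ_{j=0}^{4} (−1)^j C(4,j)·(4−j)!.
Computing: 24 − 24 + 12 − 4 + 1 = 9.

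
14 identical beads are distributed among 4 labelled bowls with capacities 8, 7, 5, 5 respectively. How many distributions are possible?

222

Ignoring the caps, the number of non-negative solutions to x_1+…+x_4 = 14 is C(17,3) = 680.
Subtract solutions that violate a single cap (substitute x_i' = x_i − (cap_i+1)): x_1 ≥ 9 gives C(8,3) = 56; x_2 ≥ 8 gives C(9,3) = 84; x_3 ≥ 6 gives C(11,3) = 165; x_4 ≥ 6 gives C(11,3) = 165. Together 470.
Add back pairs where two caps are both exceeded: 0 + 0 + 0 + 1 + 1 + 10 = 12.
By inclusion–exclusion the count is 680 − 470 + 12 = 222.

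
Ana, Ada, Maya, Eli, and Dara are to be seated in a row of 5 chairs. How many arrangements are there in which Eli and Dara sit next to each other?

48

Treat {Eli, Dara} as a single unit. There are 4 units to order, and the pair itself can be ordered 2 ways.
That gives 2 × 4! = 2 × 24 = 48.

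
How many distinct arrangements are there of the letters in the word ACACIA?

ACACIA has 6 letters with A appearing 3 times and C appearing twice.
The number of distinct arrangements is 6!/(3!·2!) = 720/12 = 60.

60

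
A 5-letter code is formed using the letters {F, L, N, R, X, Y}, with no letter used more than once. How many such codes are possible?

720

Choose and order 5 of the 6 symbols: the first letter has 6 options, the next 5, and so on down to 2.
6 × 5 × 4 × 3 × 2 = 720.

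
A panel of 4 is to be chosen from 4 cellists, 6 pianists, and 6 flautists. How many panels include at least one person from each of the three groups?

936

Total 4-person selections from all 16: C(16,4) = 1820.
Selections missing a whole group: no cellists → C(12,4) = 495; no pianists → C(10,4) = 210; no flautists → C(10,4) = 210.
Add back selections omitting two groups (i.e. drawn from a single group): C(4,4) + C(6,4) + C(6,4) = 31.
By inclusion–exclusion: 1820 − 915 + 31 = 936.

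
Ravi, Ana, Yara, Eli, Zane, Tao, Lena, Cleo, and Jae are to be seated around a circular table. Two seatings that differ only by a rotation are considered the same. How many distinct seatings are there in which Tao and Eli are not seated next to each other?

30240

Without the restriction there are (8)! = 40320 seatings.
Those with Tao next to Eli: fuse the pair into one unit and seat 8 units around a circle — 2·(7)! = 10080.
Subtracting, 40320 − 10080 = 30240.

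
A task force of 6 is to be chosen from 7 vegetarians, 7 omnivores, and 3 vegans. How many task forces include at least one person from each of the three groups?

8967

Total 6-person selections from all 17: C(17,6) = 12376.
Subtract selections that omit an entire group: no vegetarians → C(10,6) = 210; no omnivores → C(10,6) = 210; no vegans → C(14,6) = 3003.
Add back selections omitting two groups (i.e. drawn from a single group): C(7,6) + C(7,6) + C(3,6) = 14.
By inclusion–exclusion: 12376 − 3423 + 14 = 8967.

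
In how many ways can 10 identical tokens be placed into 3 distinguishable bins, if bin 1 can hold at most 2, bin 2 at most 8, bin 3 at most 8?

24

Ignoring the caps, the number of non-negative solutions to x_1+…+x_3 = 10 is C(12,2) = 66.
Subtract solutions that violate a single cap (substitute x_i' = x_i − (cap_i+1)): x_1 ≥ 3 gives C(9,2) = 36; x_2 ≥ 9 gives C(3,2) = 3; x_3 ≥ 9 gives C(3,2) = 3. Together 42.
No two caps can be exceeded simultaneously, so the pair terms are all 0.
By inclusion–exclusion the count is 66 − 42 + 0 = 24.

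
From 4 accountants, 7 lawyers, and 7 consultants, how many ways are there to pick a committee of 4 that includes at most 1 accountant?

2457

Split by how many accountants are chosen (0 through 1).
Sum: C(4,0)·C(14,4) + C(4,1)·C(14,3) = 1001 + 1456 = 2457.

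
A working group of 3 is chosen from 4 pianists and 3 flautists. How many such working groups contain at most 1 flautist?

22

Split by how many flautists are chosen (0 through 1).
Sum: C(3,0)·C(4,3) + C(3,1)·C(4,2) = 4 + 18 = 22.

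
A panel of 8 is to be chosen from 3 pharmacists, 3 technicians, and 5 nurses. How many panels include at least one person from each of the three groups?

Total 8-person selections from all 11: C(11,8) = 165.
Subtract selections that omit an entire group: no pharmacists → C(8,8) = 1; no technicians → C(8,8) = 1; no nurses → C(6,8) = 0.
Add back selections omitting two groups (i.e. drawn from a single group): C(3,8) + C(3,8) + C(5,8) = 0.
By inclusion–exclusion: 165 − 2 + 0 = 163.

163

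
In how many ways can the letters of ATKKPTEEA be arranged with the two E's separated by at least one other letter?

17640

Total arrangements of ATKKPTEEA: 9!/(2!·2!·2!·2!) = 22680.
Arrangements with the E's together: treat EE as one letter, giving (8)!/(2!·2!·2!) = 5040.
Subtracting, 22680 − 5040 = 17640 arrangements keep the E's apart.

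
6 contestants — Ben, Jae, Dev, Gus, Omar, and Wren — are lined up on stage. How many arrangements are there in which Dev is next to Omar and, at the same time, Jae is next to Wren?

96

Treat {Dev,Omar} as one block (2 orders) and {Jae,Wren} as another (2 orders).
That leaves 4 units to arrange: 2 × 2 × 4! = 4 × 24 = 96.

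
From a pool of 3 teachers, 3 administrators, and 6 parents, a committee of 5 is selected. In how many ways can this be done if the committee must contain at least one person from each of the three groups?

540

With no constraint there are C(12,5) = 792 possible selections.
Subtract selections that omit an entire group: no teachers → C(9,5) = 126; no administrators → C(9,5) = 126; no parents → C(6,5) = 6.
Add back selections omitting two groups (i.e. drawn from a single group): C(3,5) + C(3,5) + C(6,5) = 6.
By inclusion–exclusion: 792 − 258 + 6 = 540.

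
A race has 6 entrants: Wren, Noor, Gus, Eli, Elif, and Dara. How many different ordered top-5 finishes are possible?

720

There are 6 choices for 1st place, 5 for 2nd, and so on down to 2 for position 5.
That gives 6 × 5 × 4 × 3 × 2 = 720.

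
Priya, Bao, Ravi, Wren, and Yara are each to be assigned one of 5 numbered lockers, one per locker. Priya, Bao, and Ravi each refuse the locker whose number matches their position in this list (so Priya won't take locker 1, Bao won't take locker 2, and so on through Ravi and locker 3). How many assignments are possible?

64

Let Aᵢ (for i ∈ {1, 2, 3}) be the placements that put person i in their forbidden locker. Any j of these fix j positions, leaving (5−j)! ways to fill the rest, and there are C(3,j) ways to pick which j.
By inclusion–exclusion, the number of valid placements is Σ_{j=0}^{3} (−1)^j C(3,j)·(5−j)!.
Computing: 120 − 72 + 18 − 2 = 64.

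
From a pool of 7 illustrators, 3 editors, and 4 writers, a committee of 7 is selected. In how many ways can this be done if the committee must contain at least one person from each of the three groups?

Total 7-person selections from all 14: C(14,7) = 3432.
Selections missing a whole group: no illustrators → C(7,7) = 1; no editors → C(11,7) = 330; no writers → C(10,7) = 120.
Add back selections omitting two groups (i.e. drawn from a single group): C(7,7) + C(3,7) + C(4,7) = 1.
By inclusion–exclusion: 3432 − 451 + 1 = 2982.

2982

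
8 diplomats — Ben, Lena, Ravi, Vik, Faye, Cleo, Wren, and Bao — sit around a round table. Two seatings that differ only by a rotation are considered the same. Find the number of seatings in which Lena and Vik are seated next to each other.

1440

Treat {Lena, Vik} as one unit (2 internal orders) and seat the resulting 7 units around the table: (6)! circular arrangements.
So 2 × (6)! = 2 × 720 = 1440.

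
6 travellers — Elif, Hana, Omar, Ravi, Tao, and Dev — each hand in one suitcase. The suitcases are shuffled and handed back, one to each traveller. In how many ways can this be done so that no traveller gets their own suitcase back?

Count assignments avoiding every fixed point. For any j of the 6 travellers fixed to their own suitcase, the other 6−j can be arranged in (6−j)! ways.
By inclusion–exclusion this is Σ_{j=0}^{6} (−1)^j C(6,j)·(6−j)!.
Computing: 720 − 720 + 360 − 120 + 30 − 6 + 1 = 265.

265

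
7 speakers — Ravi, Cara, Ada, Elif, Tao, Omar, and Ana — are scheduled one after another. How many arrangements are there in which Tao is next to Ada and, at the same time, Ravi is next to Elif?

Treat {Tao,Ada} as one block (2 orders) and {Ravi,Elif} as another (2 orders).
That leaves 5 units to arrange: 2 × 2 × 5! = 4 × 120 = 480.

480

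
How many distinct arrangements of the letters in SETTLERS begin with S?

1260

With the first slot taken by S, it remains to arrange the other 7 letters (ETTLERS).
Those 7 letters have E appearing twice and T appearing twice, giving (7)!/(2!·2!) = 1260.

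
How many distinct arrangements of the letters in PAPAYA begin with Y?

10

With the first slot taken by Y, it remains to arrange the other 5 letters (PAPAA).
Those 5 letters have A appearing 3 times and P appearing twice, giving (5)!/(3!·2!) = 10.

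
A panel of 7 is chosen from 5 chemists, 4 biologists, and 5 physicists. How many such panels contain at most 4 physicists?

Split by how many physicists are chosen (0 through 4).
Sum: C(5,0)·C(9,7) + C(5,1)·C(9,6) + C(5,2)·C(9,5) + C(5,3)·C(9,4) + C(5,4)·C(9,3) = 36 + 420 + 1260 + 1260 + 420 = 3396.

3396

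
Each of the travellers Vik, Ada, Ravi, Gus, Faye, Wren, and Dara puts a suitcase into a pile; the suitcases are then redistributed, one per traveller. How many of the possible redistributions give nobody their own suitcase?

Let Aᵢ be the assignments in which traveller i gets their own suitcase. We want the size of the complement of A₁∪…∪A_7.
By inclusion–exclusion this is Σ_{j=0}^{7} (−1)^j C(7,j)·(7−j)!.
Computing: 5040 − 5040 + 2520 − 840 + 210 − 42 + 7 − 1 = 1854.

1854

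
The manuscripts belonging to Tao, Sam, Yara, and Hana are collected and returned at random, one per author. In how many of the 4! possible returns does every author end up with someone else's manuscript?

Let Aᵢ be the assignments in which author i gets their own manuscript. We want the size of the complement of A₁∪…∪A_4.
By inclusion–exclusion this is Σ_{j=0}^{4} (−1)^j C(4,j)·(4−j)!.
Computing: 24 − 24 + 12 − 4 + 1 = 9.

9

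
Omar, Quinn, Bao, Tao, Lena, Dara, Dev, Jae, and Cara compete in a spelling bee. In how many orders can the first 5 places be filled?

This is an ordered selection of 5 from 9: P(9,5).
That gives 9 × 8 × 7 × 6 × 5 = 15120.

15120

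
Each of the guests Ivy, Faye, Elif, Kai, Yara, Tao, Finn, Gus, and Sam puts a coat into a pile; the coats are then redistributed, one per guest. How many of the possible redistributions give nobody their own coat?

Count assignments avoiding every fixed point. For any j of the 9 guests fixed to their own coat, the other 9−j can be arranged in (9−j)! ways.
By inclusion–exclusion this is Σ_{j=0}^{9} (−1)^j C(9,j)·(9−j)!.
Computing: 362880 − 362880 + 181440 − 60480 + 15120 − 3024 + 504 − 72 + 9 − 1 = 133496.

133496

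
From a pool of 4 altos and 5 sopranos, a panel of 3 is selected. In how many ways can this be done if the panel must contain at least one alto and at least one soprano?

70

Unrestricted: C(9,3) = 84 ways to pick any 3 of the 9.
Subtract selections that omit an entire group: no altos → C(5,3) = 10; no sopranos → C(4,3) = 4.
Both groups omitted at once is impossible, so 84 − 14 = 70.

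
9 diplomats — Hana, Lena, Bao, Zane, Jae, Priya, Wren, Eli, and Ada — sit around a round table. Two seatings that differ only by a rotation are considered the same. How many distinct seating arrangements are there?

40320

Seat Hana anywhere (absorbing the rotational symmetry), then permute the other 8: (8)! = 40320.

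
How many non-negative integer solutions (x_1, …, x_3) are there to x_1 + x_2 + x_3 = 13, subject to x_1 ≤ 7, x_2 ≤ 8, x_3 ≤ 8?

By stars and bars, unrestricted non-negative solutions to x_1+…+x_3 = 13 number C(13+2,2) = 105.
Subtract solutions that violate a single cap (substitute x_i' = x_i − (cap_i+1)): x_1 ≥ 8 gives C(7,2) = 21; x_2 ≥ 9 gives C(6,2) = 15; x_3 ≥ 9 gives C(6,2) = 15. Together 51.
No two caps can be exceeded simultaneously, so the pair terms are all 0.
By inclusion–exclusion the count is 105 − 51 + 0 = 54.

54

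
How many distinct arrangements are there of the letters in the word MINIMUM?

Letter multiplicities in MINIMUM: I×2, M×3, N×1, U×1.
The number of distinct arrangements is 7!/(3!·2!) = 5040/12 = 420.

420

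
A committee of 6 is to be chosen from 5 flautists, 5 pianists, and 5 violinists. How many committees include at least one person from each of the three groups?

Total 6-person selections from all 15: C(15,6) = 5005.
Selections missing a whole group: no flautists → C(10,6) = 210; no pianists → C(10,6) = 210; no violinists → C(10,6) = 210.
Add back selections omitting two groups (i.e. drawn from a single group): C(5,6) + C(5,6) + C(5,6) = 0.
By inclusion–exclusion: 5005 − 630 + 0 = 4375.

4375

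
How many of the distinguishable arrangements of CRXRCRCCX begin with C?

560

With the first slot taken by C, it remains to arrange the other 8 letters (RXRCRCCX).
Those 8 letters have C appearing 3 times, R appearing 3 times, and X appearing twice, giving (8)!/(3!·3!·2!) = 560.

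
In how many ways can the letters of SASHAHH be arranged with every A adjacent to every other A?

Treat the 2 copies of A as a single block. The multiset to arrange is then {AA, H, H, H, S, S}, 6 items in all.
That gives (6)!/(3!·2!) = 60 arrangements.

60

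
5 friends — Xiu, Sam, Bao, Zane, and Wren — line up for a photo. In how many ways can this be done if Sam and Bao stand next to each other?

48

Glue Sam and Bao into one block (2 internal orders), leaving 4 units to arrange in a row.
So the count is 2·(4)! = 48.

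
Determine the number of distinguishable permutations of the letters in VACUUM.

The 6 letters of VACUUM have repeats: U appearing twice.
Dividing 6! = 720 by 2! = 2 for the repeated letters gives 360.

360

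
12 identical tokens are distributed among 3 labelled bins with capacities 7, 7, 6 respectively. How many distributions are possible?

Ignoring the caps, the number of non-negative solutions to x_1+…+x_3 = 12 is C(14,2) = 91.
Subtract solutions that violate a single cap (substitute x_i' = x_i − (cap_i+1)): x_1 ≥ 8 gives C(6,2) = 15; x_2 ≥ 8 gives C(6,2) = 15; x_3 ≥ 7 gives C(7,2) = 21. Together 51.
No two caps can be exceeded simultaneously, so the pair terms are all 0.
By inclusion–exclusion the count is 91 − 51 + 0 = 40.

40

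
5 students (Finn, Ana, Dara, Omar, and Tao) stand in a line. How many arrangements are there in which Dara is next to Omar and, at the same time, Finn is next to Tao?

24

Treat {Dara,Omar} as one block (2 orders) and {Finn,Tao} as another (2 orders).
That leaves 3 units to arrange: 2 × 2 × 3! = 4 × 6 = 24.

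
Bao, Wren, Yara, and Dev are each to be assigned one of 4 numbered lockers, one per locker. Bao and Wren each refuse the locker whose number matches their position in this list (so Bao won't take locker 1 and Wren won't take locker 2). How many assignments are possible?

14

Let Aᵢ (for i ∈ {1, 2}) be the placements that put person i in their forbidden locker. Any j of these fix j positions, leaving (4−j)! ways to fill the rest, and there are C(2,j) ways to pick which j.
By inclusion–exclusion, the number of valid placements is Σ_{j=0}^{2} (−1)^j C(2,j)·(4−j)!.
Computing: 24 − 12 + 2 = 14.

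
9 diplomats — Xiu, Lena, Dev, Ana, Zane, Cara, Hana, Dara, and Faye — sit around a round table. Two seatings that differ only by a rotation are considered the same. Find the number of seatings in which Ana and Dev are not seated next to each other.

30240

Without the restriction there are (8)! = 40320 seatings.
Those with Ana next to Dev: fuse the pair into one unit and seat 8 units around a circle — 2·(7)! = 10080.
Subtracting, 40320 − 10080 = 30240.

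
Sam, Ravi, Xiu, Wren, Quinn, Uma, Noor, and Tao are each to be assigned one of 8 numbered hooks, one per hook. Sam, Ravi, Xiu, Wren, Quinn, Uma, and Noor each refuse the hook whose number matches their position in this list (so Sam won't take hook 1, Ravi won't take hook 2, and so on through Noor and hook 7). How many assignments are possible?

Let Aᵢ (for 1 ≤ i ≤ 7) be the placements that put person i in their forbidden hook. Any j of these fix j positions, leaving (8−j)! ways to fill the rest, and there are C(7,j) ways to pick which j.
By inclusion–exclusion, the number of valid placements is Σ_{j=0}^{7} (−1)^j C(7,j)·(8−j)!.
Computing: 40320 − 35280 + 15120 − 4200 + 840 − 126 + 14 − 1 = 16687.

16687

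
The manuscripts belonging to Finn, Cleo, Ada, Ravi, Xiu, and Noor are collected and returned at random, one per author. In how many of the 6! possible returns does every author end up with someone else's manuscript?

Count assignments avoiding every fixed point. For any j of the 6 authors fixed to their own manuscript, the other 6−j can be arranged in (6−j)! ways.
By inclusion–exclusion this is Σ_{j=0}^{6} (−1)^j C(6,j)·(6−j)!.
Computing: 720 − 720 + 360 − 120 + 30 − 6 + 1 = 265.

265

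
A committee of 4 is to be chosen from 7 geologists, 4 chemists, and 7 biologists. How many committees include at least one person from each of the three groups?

Total 4-person selections from all 18: C(18,4) = 3060.
Subtract selections that omit an entire group: no geologists → C(11,4) = 330; no chemists → C(14,4) = 1001; no biologists → C(11,4) = 330.
Add back selections omitting two groups (i.e. drawn from a single group): C(7,4) + C(4,4) + C(7,4) = 71.
By inclusion–exclusion: 3060 − 1661 + 71 = 1470.

1470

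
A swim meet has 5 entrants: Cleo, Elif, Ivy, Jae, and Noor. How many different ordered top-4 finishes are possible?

120

This is an ordered selection of 4 from 5: P(5,4).
That gives 5 × 4 × 3 × 2 = 120.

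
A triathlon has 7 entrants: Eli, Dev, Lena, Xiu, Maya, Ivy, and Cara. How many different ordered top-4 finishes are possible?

There are 7 choices for 1st place, 6 for 2nd, and so on down to 4 for position 4.
That gives 7 × 6 × 5 × 4 = 840.

840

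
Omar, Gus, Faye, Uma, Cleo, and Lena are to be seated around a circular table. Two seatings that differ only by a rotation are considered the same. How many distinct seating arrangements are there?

Fix one person's seat to break rotational symmetry; the remaining 5 people can be arranged in (5)! = 120 ways.

120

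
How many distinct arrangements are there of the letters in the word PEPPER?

PEPPER has 6 letters with E appearing twice and P appearing 3 times.
The number of distinct arrangements is 6!/(3!·2!) = 720/12 = 60.

60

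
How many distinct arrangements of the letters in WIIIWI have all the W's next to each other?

5

Treat the 2 copies of W as a single block. The multiset to arrange is then {WW, I, I, I, I}, 5 items in all.
That gives (5)!/(4!) = 5 arrangements.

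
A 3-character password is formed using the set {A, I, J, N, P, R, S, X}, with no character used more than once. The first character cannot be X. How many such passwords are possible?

294

The first character has 8−1 = 7 choices (anything except X).
The remaining 2 characters are filled from the other 7 symbols without repetition: 7 × 6 = 42.
Total: 7 × 42 = 294.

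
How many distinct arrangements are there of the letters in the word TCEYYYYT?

840

The 8 letters of TCEYYYYT have repeats: T appearing twice and Y appearing 4 times.
The number of distinct arrangements is 8!/(4!·2!) = 40320/48 = 840.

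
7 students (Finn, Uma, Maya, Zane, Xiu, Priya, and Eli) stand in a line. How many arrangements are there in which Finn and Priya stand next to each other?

1440

Treat {Finn, Priya} as a single unit. There are 6 units to order, and the pair itself can be ordered 2 ways.
So the count is 2·(6)! = 1440.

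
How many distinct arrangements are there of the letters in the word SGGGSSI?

The 7 letters of SGGGSSI have repeats: G appearing 3 times and S appearing 3 times.
The number of distinct arrangements is 7!/(3!·3!) = 5040/36 = 140.

140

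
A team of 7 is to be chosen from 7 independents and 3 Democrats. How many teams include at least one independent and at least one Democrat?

With no constraint there are C(10,7) = 120 possible selections.
Subtract selections that omit an entire group: no independents → C(3,7) = 0; no Democrats → C(7,7) = 1.
Both groups omitted at once is impossible, so 120 − 1 = 119.

119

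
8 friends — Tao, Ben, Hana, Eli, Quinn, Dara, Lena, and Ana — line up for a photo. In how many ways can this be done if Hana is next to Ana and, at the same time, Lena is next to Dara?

Treat {Hana,Ana} as one block (2 orders) and {Lena,Dara} as another (2 orders).
That leaves 6 units to arrange: 2 × 2 × 6! = 4 × 720 = 2880.

2880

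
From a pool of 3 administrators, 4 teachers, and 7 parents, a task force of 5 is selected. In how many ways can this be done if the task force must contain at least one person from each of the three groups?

With no constraint there are C(14,5) = 2002 possible selections.
Selections missing a whole group: no administrators → C(11,5) = 462; no teachers → C(10,5) = 252; no parents → C(7,5) = 21.
Add back selections omitting two groups (i.e. drawn from a single group): C(3,5) + C(4,5) + C(7,5) = 21.
By inclusion–exclusion: 2002 − 735 + 21 = 1288.

1288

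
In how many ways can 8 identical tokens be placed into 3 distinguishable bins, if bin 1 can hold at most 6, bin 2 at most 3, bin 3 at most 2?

Ignoring the caps, the number of non-negative solutions to x_1+…+x_3 = 8 is C(10,2) = 45.
Subtract solutions that violate a single cap (substitute x_i' = x_i − (cap_i+1)): x_1 ≥ 7 gives C(3,2) = 3; x_2 ≥ 4 gives C(6,2) = 15; x_3 ≥ 3 gives C(7,2) = 21. Together 39.
Add back pairs where two caps are both exceeded: 0 + 0 + 3 = 3.
By inclusion–exclusion the count is 45 − 39 + 3 = 9.

9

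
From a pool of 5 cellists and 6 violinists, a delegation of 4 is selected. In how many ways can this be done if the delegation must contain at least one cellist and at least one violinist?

Total 4-person selections from all 11: C(11,4) = 330.
Subtract selections that omit an entire group: no cellists → C(6,4) = 15; no violinists → C(5,4) = 5.
Both groups omitted at once is impossible, so 330 − 20 = 310.

310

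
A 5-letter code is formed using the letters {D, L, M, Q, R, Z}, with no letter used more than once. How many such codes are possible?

Choose and order 5 of the 6 symbols: the first letter has 6 options, the next 5, and so on down to 2.
That product is 6 × 5 × 4 × 3 × 2 = 720.

720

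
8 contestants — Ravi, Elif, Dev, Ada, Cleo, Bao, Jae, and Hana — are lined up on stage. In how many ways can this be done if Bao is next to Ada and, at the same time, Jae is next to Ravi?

2880

Treat {Bao,Ada} as one block (2 orders) and {Jae,Ravi} as another (2 orders).
That leaves 6 units to arrange: 2 × 2 × 6! = 4 × 720 = 2880.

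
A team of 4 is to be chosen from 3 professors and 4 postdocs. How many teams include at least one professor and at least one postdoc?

34

Unrestricted: C(7,4) = 35 ways to pick any 4 of the 7.
Selections missing a whole group: no professors → C(4,4) = 1; no postdocs → C(3,4) = 0.
Both groups omitted at once is impossible, so 35 − 1 = 34.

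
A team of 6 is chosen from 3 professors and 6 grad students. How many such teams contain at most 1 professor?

19

Split by how many professors are chosen (0 through 1).
Sum: C(3,0)·C(6,6) + C(3,1)·C(6,5) = 1 + 18 = 19.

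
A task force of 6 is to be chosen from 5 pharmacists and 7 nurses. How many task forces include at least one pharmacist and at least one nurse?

Total 6-person selections from all 12: C(12,6) = 924.
Subtract selections that omit an entire group: no pharmacists → C(7,6) = 7; no nurses → C(5,6) = 0.
Both groups omitted at once is impossible, so 924 − 7 = 917.

917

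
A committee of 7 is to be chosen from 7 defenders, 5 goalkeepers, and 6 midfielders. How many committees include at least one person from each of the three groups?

28987

Total 7-person selections from all 18: C(18,7) = 31824.
Selections missing a whole group: no defenders → C(11,7) = 330; no goalkeepers → C(13,7) = 1716; no midfielders → C(12,7) = 792.
Add back selections omitting two groups (i.e. drawn from a single group): C(7,7) + C(5,7) + C(6,7) = 1.
By inclusion–exclusion: 31824 − 2838 + 1 = 28987.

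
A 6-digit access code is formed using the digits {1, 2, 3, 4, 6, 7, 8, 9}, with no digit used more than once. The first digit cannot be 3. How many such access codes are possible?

The first digit has 8−1 = 7 choices (anything except 3).
The remaining 5 digits are filled from the other 7 symbols without repetition: 7 × 6 × 5 × 4 × 3 = 2520.
Total: 7 × 2520 = 17640.

17640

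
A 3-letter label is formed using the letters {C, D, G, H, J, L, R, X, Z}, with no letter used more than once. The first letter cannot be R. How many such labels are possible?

448

The first letter has 9−1 = 8 choices (anything except R).
The remaining 2 letters are filled from the other 8 symbols without repetition: 8 × 7 = 56.
Total: 8 × 56 = 448.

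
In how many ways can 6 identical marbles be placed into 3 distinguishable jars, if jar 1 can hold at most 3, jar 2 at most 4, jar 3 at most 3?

Without the upper bounds there are C(8,2) = 28 ways to split 6 among 3 jars.
Subtract solutions that violate a single cap (substitute x_i' = x_i − (cap_i+1)): x_1 ≥ 4 gives C(4,2) = 6; x_2 ≥ 5 gives C(3,2) = 3; x_3 ≥ 4 gives C(4,2) = 6. Together 15.
No two caps can be exceeded simultaneously, so the pair terms are all 0.
By inclusion–exclusion the count is 28 − 15 + 0 = 13.

13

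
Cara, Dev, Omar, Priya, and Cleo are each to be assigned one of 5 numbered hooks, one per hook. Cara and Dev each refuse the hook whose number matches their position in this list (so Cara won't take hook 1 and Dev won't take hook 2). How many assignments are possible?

Let Aᵢ (for i ∈ {1, 2}) be the placements that put person i in their forbidden hook. Any j of these fix j positions, leaving (5−j)! ways to fill the rest, and there are C(2,j) ways to pick which j.
By inclusion–exclusion, the number of valid placements is Σ_{j=0}^{2} (−1)^j C(2,j)·(5−j)!.
Computing: 120 − 48 + 6 = 78.

78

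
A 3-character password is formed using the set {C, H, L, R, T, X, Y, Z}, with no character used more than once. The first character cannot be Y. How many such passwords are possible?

The first character has 8−1 = 7 choices (anything except Y).
The remaining 2 characters are filled from the other 7 symbols without repetition: 7 × 6 = 42.
Total: 7 × 42 = 294.

294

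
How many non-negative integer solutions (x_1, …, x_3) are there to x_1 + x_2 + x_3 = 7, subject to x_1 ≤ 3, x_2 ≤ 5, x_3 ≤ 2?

9

By stars and bars, unrestricted non-negative solutions to x_1+…+x_3 = 7 number C(7+2,2) = 36.
Subtract solutions that violate a single cap (substitute x_i' = x_i − (cap_i+1)): x_1 ≥ 4 gives C(5,2) = 10; x_2 ≥ 6 gives C(3,2) = 3; x_3 ≥ 3 gives C(6,2) = 15. Together 28.
Add back pairs where two caps are both exceeded: 0 + 1 + 0 = 1.
By inclusion–exclusion the count is 36 − 28 + 1 = 9.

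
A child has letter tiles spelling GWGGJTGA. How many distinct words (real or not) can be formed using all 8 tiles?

Letter multiplicities in GWGGJTGA: A×1, G×4, J×1, T×1, W×1.
The number of distinct arrangements is 8!/(4!) = 40320/24 = 1680.

1680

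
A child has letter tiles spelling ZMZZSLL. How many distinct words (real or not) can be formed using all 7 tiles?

420

The 7 letters of ZMZZSLL have repeats: L appearing twice and Z appearing 3 times.
So there are 7! / (3!·2!) = 420 distinguishable arrangements.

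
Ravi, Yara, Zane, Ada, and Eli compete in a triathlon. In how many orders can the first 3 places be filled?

60

This is an ordered selection of 3 from 5: P(5,3).
That gives 5 × 4 × 3 = 60.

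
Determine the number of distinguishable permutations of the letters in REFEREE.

REFEREE has 7 letters with E appearing 4 times and R appearing twice.
Dividing 7! = 5040 by 4!·2! = 48 for the repeated letters gives 105.

105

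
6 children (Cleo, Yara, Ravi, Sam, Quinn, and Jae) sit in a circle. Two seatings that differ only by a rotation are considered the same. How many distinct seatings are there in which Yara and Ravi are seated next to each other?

Treat {Yara, Ravi} as one unit (2 internal orders) and seat the resulting 5 units around the table: (4)! circular arrangements.
So 2 × (4)! = 2 × 24 = 48.

48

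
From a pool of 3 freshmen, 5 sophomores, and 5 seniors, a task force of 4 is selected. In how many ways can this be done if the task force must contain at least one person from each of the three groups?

With no constraint there are C(13,4) = 715 possible selections.
Selections missing a whole group: no freshmen → C(10,4) = 210; no sophomores → C(8,4) = 70; no seniors → C(8,4) = 70.
Add back selections omitting two groups (i.e. drawn from a single group): C(3,4) + C(5,4) + C(5,4) = 10.
By inclusion–exclusion: 715 − 350 + 10 = 375.

375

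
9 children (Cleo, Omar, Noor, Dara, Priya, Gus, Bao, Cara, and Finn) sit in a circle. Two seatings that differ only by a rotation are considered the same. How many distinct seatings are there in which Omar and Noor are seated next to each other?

Glue Omar and Noor into a block (2 internal orders). Seating 8 units around a circle gives (7)! arrangements.
So 2 × (7)! = 2 × 5040 = 10080.

10080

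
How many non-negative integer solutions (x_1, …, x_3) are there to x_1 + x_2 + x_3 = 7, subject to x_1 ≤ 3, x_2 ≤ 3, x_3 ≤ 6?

By stars and bars, unrestricted non-negative solutions to x_1+…+x_3 = 7 number C(7+2,2) = 36.
Subtract solutions that violate a single cap (substitute x_i' = x_i − (cap_i+1)): x_1 ≥ 4 gives C(5,2) = 10; x_2 ≥ 4 gives C(5,2) = 10; x_3 ≥ 7 gives C(2,2) = 1. Together 21.
No two caps can be exceeded simultaneously, so the pair terms are all 0.
By inclusion–exclusion the count is 36 − 21 + 0 = 15.

15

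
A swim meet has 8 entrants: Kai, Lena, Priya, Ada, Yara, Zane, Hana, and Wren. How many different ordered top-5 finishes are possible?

6720

This is an ordered selection of 5 from 8: P(8,5).
That gives 8 × 7 × 6 × 5 × 4 = 6720.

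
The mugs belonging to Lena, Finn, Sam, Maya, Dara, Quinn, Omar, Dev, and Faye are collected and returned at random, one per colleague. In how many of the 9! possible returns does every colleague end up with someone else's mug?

Let Aᵢ be the assignments in which colleague i gets their own mug. We want the size of the complement of A₁∪…∪A_9.
By inclusion–exclusion this is Σ_{j=0}^{9} (−1)^j C(9,j)·(9−j)!.
Computing: 362880 − 362880 + 181440 − 60480 + 15120 − 3024 + 504 − 72 + 9 − 1 = 133496.

133496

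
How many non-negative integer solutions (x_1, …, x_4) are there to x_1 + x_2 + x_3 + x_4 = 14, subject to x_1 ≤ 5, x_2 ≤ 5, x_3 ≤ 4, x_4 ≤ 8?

125

Ignoring the caps, the number of non-negative solutions to x_1+…+x_4 = 14 is C(17,3) = 680.
Subtract solutions that violate a single cap (substitute x_i' = x_i − (cap_i+1)): x_1 ≥ 6 gives C(11,3) = 165; x_2 ≥ 6 gives C(11,3) = 165; x_3 ≥ 5 gives C(12,3) = 220; x_4 ≥ 9 gives C(8,3) = 56. Together 606.
Add back pairs where two caps are both exceeded: 10 + 20 + 0 + 20 + 0 + 1 = 51.
By inclusion–exclusion the count is 680 − 606 + 51 = 125.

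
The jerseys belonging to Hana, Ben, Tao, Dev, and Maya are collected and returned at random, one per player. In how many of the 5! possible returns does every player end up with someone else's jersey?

44

This is the derangement count D_5: permutations of 5 items with no fixed point.
By inclusion–exclusion this is Σ_{j=0}^{5} (−1)^j C(5,j)·(5−j)!.
Computing: 120 − 120 + 60 − 20 + 5 − 1 = 44.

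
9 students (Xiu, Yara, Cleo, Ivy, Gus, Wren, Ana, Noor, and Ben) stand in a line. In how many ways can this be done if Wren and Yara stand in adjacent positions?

Glue Wren and Yara into one block (2 internal orders), leaving 8 units to arrange in a row.
So the count is 2·(8)! = 80640.

80640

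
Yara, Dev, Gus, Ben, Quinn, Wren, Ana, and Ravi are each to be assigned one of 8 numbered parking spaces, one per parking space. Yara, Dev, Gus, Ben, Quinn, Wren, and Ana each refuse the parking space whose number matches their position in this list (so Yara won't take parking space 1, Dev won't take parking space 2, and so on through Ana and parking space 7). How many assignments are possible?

16687

Let Aᵢ (for 1 ≤ i ≤ 7) be the placements that put person i in their forbidden parking space. Any j of these fix j positions, leaving (8−j)! ways to fill the rest, and there are C(7,j) ways to pick which j.
By inclusion–exclusion, the number of valid placements is Σ_{j=0}^{7} (−1)^j C(7,j)·(8−j)!.
Computing: 40320 − 35280 + 15120 − 4200 + 840 − 126 + 14 − 1 = 16687.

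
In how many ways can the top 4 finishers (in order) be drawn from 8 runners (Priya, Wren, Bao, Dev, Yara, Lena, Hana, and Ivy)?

There are 8 choices for 1st place, 7 for 2nd, and so on down to 5 for position 4.
That gives 8 × 7 × 6 × 5 = 1680.

1680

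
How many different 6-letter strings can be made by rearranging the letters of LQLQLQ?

20

LQLQLQ has 6 letters with L appearing 3 times and Q appearing 3 times.
The number of distinct arrangements is 6!/(3!·3!) = 720/36 = 20.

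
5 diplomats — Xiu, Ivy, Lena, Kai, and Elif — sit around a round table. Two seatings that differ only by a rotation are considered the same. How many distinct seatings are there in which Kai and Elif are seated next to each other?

12

Glue Kai and Elif into a block (2 internal orders). Seating 4 units around a circle gives (3)! arrangements.
So 2 × (3)! = 2 × 6 = 12.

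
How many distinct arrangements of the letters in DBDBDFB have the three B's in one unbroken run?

Treat the 3 copies of B as a single block. The multiset to arrange is then {BBB, D, D, D, F}, 5 items in all.
That gives (5)!/(3!) = 20 arrangements.

20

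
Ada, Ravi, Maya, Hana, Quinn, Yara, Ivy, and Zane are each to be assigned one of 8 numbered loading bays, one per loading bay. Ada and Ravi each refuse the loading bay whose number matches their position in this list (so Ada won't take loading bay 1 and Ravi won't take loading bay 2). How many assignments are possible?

Let Aᵢ (for i ∈ {1, 2}) be the placements that put person i in their forbidden loading bay. Any j of these fix j positions, leaving (8−j)! ways to fill the rest, and there are C(2,j) ways to pick which j.
By inclusion–exclusion, the number of valid placements is Σ_{j=0}^{2} (−1)^j C(2,j)·(8−j)!.
Computing: 40320 − 10080 + 720 = 30960.

30960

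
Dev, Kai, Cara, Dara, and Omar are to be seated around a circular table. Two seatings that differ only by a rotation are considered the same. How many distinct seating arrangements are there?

Seat Dev anywhere (absorbing the rotational symmetry), then permute the other 4: (4)! = 24.

24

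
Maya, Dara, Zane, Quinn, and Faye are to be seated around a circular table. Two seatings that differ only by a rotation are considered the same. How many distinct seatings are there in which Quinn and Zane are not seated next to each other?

12

Without the restriction there are (4)! = 24 seatings.
Seatings with Quinn beside Zane: treat them as a block with 2 internal orders, giving 2 × (3)! = 12.
Subtracting, 24 − 12 = 12.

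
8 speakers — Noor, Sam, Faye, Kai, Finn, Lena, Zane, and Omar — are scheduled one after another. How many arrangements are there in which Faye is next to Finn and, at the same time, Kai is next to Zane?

2880

Treat {Faye,Finn} as one block (2 orders) and {Kai,Zane} as another (2 orders).
That leaves 6 units to arrange: 2 × 2 × 6! = 4 × 720 = 2880.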